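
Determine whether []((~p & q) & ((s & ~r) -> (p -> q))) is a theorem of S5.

Tableau for the negation ~[]((~p & q) & ((s & ~r) -> (p -> q))):
1. ~[]((~p & q) & ((s & ~r) -> (p -> q))), w0
2. ~((~p & q) & ((s & ~r) -> (p -> q))), w1
3. ~((s & ~r) -> (p -> q)), w1
4. s & ~r, w1
5. ~(p -> q), w1
6. s, w1
7. ~r, w1
8. p, w1
9. ~q, w1
Accessibility: w0Rw0, w0Rw1, w1Rw0, w1Rw1
The negation has an open branch (countermodel exists).

No, not valid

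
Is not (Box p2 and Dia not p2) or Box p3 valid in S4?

Tableau for the negation not (not (Box p2 and Dia not p2) or Box p3):
1. not (not (Box p2 and Dia not p2) or Box p3), u
2. Box p2 and Dia not p2, u   [neg-or-rule on 1]
3. not Box p3, u   [neg-or-rule on 1]
4. Box p2, u   [and-rule on 2]
5. Dia not p2, u   [and-rule on 2]
6. p2, u   [Box-rule on 4 via uRu]
7. not p3, v   [neg-Box-rule on 3: fresh world v, uRv]
8. p2, v   [Box-rule on 4 via uRv]
9. not p2, w   [Dia-rule on 5: fresh world w, uRw]
10. p2, w   [Box-rule on 4 via uRw]
Accessibility: uRu, uRv, uRw, vRv, wRw
Branch closes: p2 and not p2 both at w.
Every branch of the negation's tableau closes; the branch above is one of them.

Valid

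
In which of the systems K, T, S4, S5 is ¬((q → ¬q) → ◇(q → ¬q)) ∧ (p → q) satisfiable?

K-tableau for the formula:
1. ¬((q → ¬q) → ◇(q → ¬q)) ∧ (p → q), w0
2. ¬((q → ¬q) → ◇(q → ¬q)), w0   [∧-rule on 1]
3. p → q, w0   [∧-rule on 1]
4. q → ¬q, w0   [¬→-rule on 2]
5. ¬◇(q → ¬q), w0   [¬→-rule on 2]
6. ¬p, w0   [→-rule on 3 (branches; this branch)]
7. ¬q, w0   [→-rule on 4 (branches; this branch)]
Complete open branch: satisfiable in K.
T-tableau for the formula:
1. ¬((q → ¬q) → ◇(q → ¬q)) ∧ (p → q), w0
2. ¬((q → ¬q) → ◇(q → ¬q)), w0   [∧-rule on 1]
3. p → q, w0   [∧-rule on 1]
4. q → ¬q, w0   [¬→-rule on 2]
5. ¬◇(q → ¬q), w0   [¬→-rule on 2]
6. ¬(q → ¬q), w0   [¬◇-rule on 5 via w0Rw0]
7. q, w0   [¬→-rule on 6]
8. ¬q, w0   [→-rule on 4 (branches; this branch)]
Accessibility: w0Rw0
Branch closes: q and ¬q both at w0.
Every branch closes (one shown): unsatisfiable in T, hence also in S4, S5 (every S4/S5-frame is a T-frame).

K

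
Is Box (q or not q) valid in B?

Yes, valid

Tableau for the negation not Box (q or not q):
1. not Box (q or not q), w0
2. not (q or not q), w1
3. not q, w1
4. q, w1
Accessibility: w0Rw0, w0Rw1, w1Rw0, w1Rw1
Branch closes: q and not q both at w1.
All branches of the negation close; one closing branch shown above.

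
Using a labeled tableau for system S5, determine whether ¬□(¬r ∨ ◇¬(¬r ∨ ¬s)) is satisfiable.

Satisfiable

1. ¬□(¬r ∨ ◇¬(¬r ∨ ¬s)), u
2. ¬(¬r ∨ ◇¬(¬r ∨ ¬s)), v   [¬□-rule on 1: fresh world v, uRv]
3. r, v   [¬∨-rule on 2]
4. ¬◇¬(¬r ∨ ¬s), v   [¬∨-rule on 2]
5. ¬r ∨ ¬s, u   [¬◇-rule on 4 via vRu]
6. ¬r ∨ ¬s, v   [¬◇-rule on 4 via vRv]
7. ¬s, u   [∨-rule on 5 (branches; this branch)]
8. ¬s, v   [∨-rule on 6 (branches; this branch)]
Accessibility: uRu, uRv, vRu, vRv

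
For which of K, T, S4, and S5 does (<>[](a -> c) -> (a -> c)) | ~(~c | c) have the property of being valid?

S5

S5-tableau for the negation ~((<>[](a -> c) -> (a -> c)) | ~(~c | c)):
1. ~((<>[](a -> c) -> (a -> c)) | ~(~c | c)), w0
2. ~(<>[](a -> c) -> (a -> c)), w0   [~|-rule on 1]
3. ~c | c, w0   [~|-rule on 1]
4. <>[](a -> c), w0   [~->-rule on 2]
5. ~(a -> c), w0   [~->-rule on 2]
6. a, w0   [~->-rule on 5]
7. ~c, w0   [~->-rule on 5]
8. [](a -> c), w1   [<>-rule on 4: fresh world w1, w0Rw1]
9. a -> c, w0   [[]-rule on 8 via w1Rw0]
10. a -> c, w1   [[]-rule on 8 via w1Rw1]
11. c, w0   [->-rule on 9 (branches; this branch)]
Accessibility: w0Rw0, w0Rw1, w1Rw0, w1Rw1
Branch closes: c and ~c both at w0.
Every branch closes (one shown): valid in S5.
S4-tableau for the negation ~((<>[](a -> c) -> (a -> c)) | ~(~c | c)):
1. ~((<>[](a -> c) -> (a -> c)) | ~(~c | c)), w0
2. ~(<>[](a -> c) -> (a -> c)), w0   [~|-rule on 1]
3. ~c | c, w0   [~|-rule on 1]
4. <>[](a -> c), w0   [~->-rule on 2]
5. ~(a -> c), w0   [~->-rule on 2]
6. a, w0   [~->-rule on 5]
7. ~c, w0   [~->-rule on 5]
8. [](a -> c), w1   [<>-rule on 4: fresh world w1, w0Rw1]
9. a -> c, w1   [[]-rule on 8 via w1Rw1]
10. c, w1   [->-rule on 9 (branches; this branch)]
Accessibility: w0Rw0, w0Rw1, w1Rw1
Complete open branch: countermodel on an S4-frame, so not valid in S4, nor in K, T (the same frame is also a K-frame and a T-frame).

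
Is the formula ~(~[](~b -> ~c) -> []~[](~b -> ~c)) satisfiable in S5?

Unsatisfiable (every branch closes)

1. ~(~[](~b -> ~c) -> []~[](~b -> ~c)), w0
2. ~[](~b -> ~c), w0   [~->-rule on 1]
3. ~[]~[](~b -> ~c), w0   [~->-rule on 1]
4. ~(~b -> ~c), w1   [~[]-rule on 2: fresh world w1, w0Rw1]
5. ~b, w1   [~->-rule on 4]
6. c, w1   [~->-rule on 4]
7. [](~b -> ~c), w2   [~[]-rule on 3: fresh world w2, w0Rw2]
8. ~b -> ~c, w0   [[]-rule on 7 via w2Rw0]
9. ~b -> ~c, w1   [[]-rule on 7 via w2Rw1]
10. ~b -> ~c, w2   [[]-rule on 7 via w2Rw2]
11. ~c, w0   [->-rule on 8 (branches; this branch)]
12. ~c, w1   [->-rule on 9 (branches; this branch)]
Accessibility: w0Rw0, w0Rw1, w0Rw2, w1Rw0, w1Rw1, w1Rw2, w2Rw0, w2Rw1, w2Rw2
Branch closes: c and ~c both at w1.
All branches of the tableau close; one closing branch shown above.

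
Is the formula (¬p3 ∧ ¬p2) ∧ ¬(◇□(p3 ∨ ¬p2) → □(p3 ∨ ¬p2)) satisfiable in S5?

1. (¬p3 ∧ ¬p2) ∧ ¬(◇□(p3 ∨ ¬p2) → □(p3 ∨ ¬p2)), u
2. ¬p3 ∧ ¬p2, u   [∧-rule on 1]
3. ¬(◇□(p3 ∨ ¬p2) → □(p3 ∨ ¬p2)), u   [∧-rule on 1]
4. ¬p3, u   [∧-rule on 2]
5. ¬p2, u   [∧-rule on 2]
6. ◇□(p3 ∨ ¬p2), u   [¬→-rule on 3]
7. ¬□(p3 ∨ ¬p2), u   [¬→-rule on 3]
8. □(p3 ∨ ¬p2), v   [◇-rule on 6: fresh world v, uRv]
9. p3 ∨ ¬p2, u   [□-rule on 8 via vRu]
10. p3 ∨ ¬p2, v   [□-rule on 8 via vRv]
11. ¬p2, v   [∨-rule on 10 (branches; this branch)]
12. ¬(p3 ∨ ¬p2), w   [¬□-rule on 7: fresh world w, uRw]
13. ¬p3, w   [¬∨-rule on 12]
14. p2, w   [¬∨-rule on 12]
15. p3 ∨ ¬p2, w   [□-rule on 8 via vRw]
16. ¬p2, w   [∨-rule on 15 (branches; this branch)]
Accessibility: uRu, uRv, uRw, vRu, vRv, vRw, wRu, wRv, wRw
Branch closes: p2 and ¬p2 both at w.
Every branch closes; the branch above is one of them.

No, unsatisfiable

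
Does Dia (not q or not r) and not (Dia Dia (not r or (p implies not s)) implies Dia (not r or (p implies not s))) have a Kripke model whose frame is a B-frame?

1. Dia (not q or not r) and not (Dia Dia (not r or (p implies not s)) implies Dia (not r or (p implies not s))), 0
2. Dia (not q or not r), 0
3. not (Dia Dia (not r or (p implies not s)) implies Dia (not r or (p implies not s))), 0
4. Dia Dia (not r or (p implies not s)), 0
5. not Dia (not r or (p implies not s)), 0
6. not (not r or (p implies not s)), 0
7. r, 0
8. not (p implies not s), 0
9. p, 0
10. s, 0
11. not q or not r, 1
12. not (not r or (p implies not s)), 1
13. r, 1
14. not (p implies not s), 1
15. p, 1
16. s, 1
17. not q, 1
18. Dia (not r or (p implies not s)), 2
19. not (not r or (p implies not s)), 2
20. r, 2
21. not (p implies not s), 2
22. p, 2
23. s, 2
24. not r or (p implies not s), 3
25. p implies not s, 3
26. not s, 3
Accessibility: 0R0, 0R1, 0R2, 1R0, 1R1, 2R0, 2R2, 2R3, 3R2, 3R3

Satisfiable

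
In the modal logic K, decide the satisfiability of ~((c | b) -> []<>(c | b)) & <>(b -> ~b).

Satisfiable (open branch found)

1. ~((c | b) -> []<>(c | b)) & <>(b -> ~b), 0
2. ~((c | b) -> []<>(c | b)), 0
3. <>(b -> ~b), 0
4. c | b, 0
5. ~[]<>(c | b), 0
6. b, 0
7. b -> ~b, 1
8. ~b, 1
9. ~<>(c | b), 2
Accessibility: 0R1, 0R2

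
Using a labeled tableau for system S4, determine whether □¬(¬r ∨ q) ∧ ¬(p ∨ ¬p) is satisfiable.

Unsatisfiable (every branch closes)

1. □¬(¬r ∨ q) ∧ ¬(p ∨ ¬p), u
2. □¬(¬r ∨ q), u
3. ¬(p ∨ ¬p), u
4. ¬p, u
5. p, u
Accessibility: uRu
Branch closes: p and ¬p both at u.
All branches of the tableau close; one closing branch shown above.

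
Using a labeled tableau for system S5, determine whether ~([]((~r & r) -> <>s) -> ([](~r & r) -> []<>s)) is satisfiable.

1. ~([]((~r & r) -> <>s) -> ([](~r & r) -> []<>s)), 0
2. []((~r & r) -> <>s), 0   [~->-rule on 1]
3. ~([](~r & r) -> []<>s), 0   [~->-rule on 1]
4. [](~r & r), 0   [~->-rule on 3]
5. ~[]<>s, 0   [~->-rule on 3]
6. (~r & r) -> <>s, 0   [[]-rule on 2 via 0R0]
7. ~r & r, 0   [[]-rule on 4 via 0R0]
8. ~r, 0   [&-rule on 7]
9. r, 0   [&-rule on 7]
Accessibility: 0R0
Branch closes: r and ~r both at 0.
All branches of the tableau close; one closing branch shown above.

No, unsatisfiable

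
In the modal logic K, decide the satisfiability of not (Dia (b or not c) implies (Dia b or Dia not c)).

Unsatisfiable (every branch closes)

1. not (Dia (b or not c) implies (Dia b or Dia not c)), w0
2. Dia (b or not c), w0   [neg-implies-rule on 1]
3. not (Dia b or Dia not c), w0   [neg-implies-rule on 1]
4. not Dia b, w0   [neg-or-rule on 3]
5. not Dia not c, w0   [neg-or-rule on 3]
6. b or not c, w1   [Dia-rule on 2: fresh world w1, w0Rw1]
7. not b, w1   [neg-Dia-rule on 4 via w0Rw1]
8. c, w1   [neg-Dia-rule on 5 via w0Rw1]
9. not c, w1   [or-rule on 6 (branches; this branch)]
Accessibility: w0Rw1
Branch closes: c and not c both at w1.
All branches of the tableau close; one closing branch shown above.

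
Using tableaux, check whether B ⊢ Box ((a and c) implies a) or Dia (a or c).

Valid in B

Tableau for the negation not (Box ((a and c) implies a) or Dia (a or c)):
1. not (Box ((a and c) implies a) or Dia (a or c)), w0
2. not Box ((a and c) implies a), w0
3. not Dia (a or c), w0
4. not (a or c), w0
5. not a, w0
6. not c, w0
7. not ((a and c) implies a), w1
8. a and c, w1
9. not a, w1
10. a, w1
11. c, w1
Accessibility: w0Rw0, w0Rw1, w1Rw0, w1Rw1
Branch closes: a and not a both at w1.
Every branch of the negation's tableau closes; the branch above is one of them.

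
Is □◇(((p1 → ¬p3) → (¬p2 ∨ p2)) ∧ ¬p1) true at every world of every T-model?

Tableau for the negation ¬□◇(((p1 → ¬p3) → (¬p2 ∨ p2)) ∧ ¬p1):
1. ¬□◇(((p1 → ¬p3) → (¬p2 ∨ p2)) ∧ ¬p1), u
2. ¬◇(((p1 → ¬p3) → (¬p2 ∨ p2)) ∧ ¬p1), v   [¬□-rule on 1: fresh world v, uRv]
3. ¬(((p1 → ¬p3) → (¬p2 ∨ p2)) ∧ ¬p1), v   [¬◇-rule on 2 via vRv]
4. p1, v   [¬∧-rule on 3 (branches; this branch)]
Accessibility: uRu, uRv, vRv
The negation has an open branch (countermodel exists).

Invalid (countermodel exists)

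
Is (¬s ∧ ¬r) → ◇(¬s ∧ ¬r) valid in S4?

Valid

Tableau for the negation ¬((¬s ∧ ¬r) → ◇(¬s ∧ ¬r)):
1. ¬((¬s ∧ ¬r) → ◇(¬s ∧ ¬r)), 0
2. ¬s ∧ ¬r, 0
3. ¬◇(¬s ∧ ¬r), 0
4. ¬s, 0
5. ¬r, 0
6. ¬(¬s ∧ ¬r), 0
7. r, 0
Accessibility: 0R0
Branch closes: r and ¬r both at 0.
All branches of the negation close; one closing branch shown above.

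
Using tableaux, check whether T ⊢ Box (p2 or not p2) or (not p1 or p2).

Tableau for the negation not (Box (p2 or not p2) or (not p1 or p2)):
1. not (Box (p2 or not p2) or (not p1 or p2)), 0
2. not Box (p2 or not p2), 0
3. not (not p1 or p2), 0
4. p1, 0
5. not p2, 0
6. not (p2 or not p2), 1
7. not p2, 1
8. p2, 1
Accessibility: 0R0, 0R1, 1R1
Branch closes: p2 and not p2 both at 1.
Every branch of the negation's tableau closes; the branch above is one of them.

Valid in T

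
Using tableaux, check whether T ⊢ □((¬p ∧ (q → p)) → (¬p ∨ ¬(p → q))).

Valid in T

Tableau for the negation ¬□((¬p ∧ (q → p)) → (¬p ∨ ¬(p → q))):
1. ¬□((¬p ∧ (q → p)) → (¬p ∨ ¬(p → q))), u
2. ¬((¬p ∧ (q → p)) → (¬p ∨ ¬(p → q))), v
3. ¬p ∧ (q → p), v
4. ¬(¬p ∨ ¬(p → q)), v
5. ¬p, v
6. q → p, v
7. p, v
8. p → q, v
Accessibility: uRu, uRv, vRv
Branch closes: p and ¬p both at v.
All branches of the negation close; one closing branch shown above.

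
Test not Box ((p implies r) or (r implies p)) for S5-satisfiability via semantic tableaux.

1. not Box ((p implies r) or (r implies p)), w0
2. not ((p implies r) or (r implies p)), w1
3. not (p implies r), w1
4. not (r implies p), w1
5. p, w1
6. not r, w1
7. r, w1
8. not p, w1
Accessibility: w0Rw0, w0Rw1, w1Rw0, w1Rw1
Branch closes: r and not r both at w1.
(One branch shown.) All branches close.

No, unsatisfiable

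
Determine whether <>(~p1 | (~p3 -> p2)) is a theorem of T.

Invalid (countermodel exists)

Tableau for the negation ~<>(~p1 | (~p3 -> p2)):
1. ~<>(~p1 | (~p3 -> p2)), w0
2. ~(~p1 | (~p3 -> p2)), w0
3. p1, w0
4. ~(~p3 -> p2), w0
5. ~p3, w0
6. ~p2, w0
Accessibility: w0Rw0
The negation has an open branch (countermodel exists).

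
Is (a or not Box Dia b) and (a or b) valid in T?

Tableau for the negation not ((a or not Box Dia b) and (a or b)):
1. not ((a or not Box Dia b) and (a or b)), w0
2. not (a or b), w0   [neg-and-rule on 1 (branches; this branch)]
3. not a, w0   [neg-or-rule on 2]
4. not b, w0   [neg-or-rule on 2]
Accessibility: w0Rw0
The negation has an open branch (countermodel exists).

No, not valid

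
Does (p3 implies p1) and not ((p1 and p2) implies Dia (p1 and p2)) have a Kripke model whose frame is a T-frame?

Unsatisfiable (every branch closes)

1. (p3 implies p1) and not ((p1 and p2) implies Dia (p1 and p2)), 0
2. p3 implies p1, 0
3. not ((p1 and p2) implies Dia (p1 and p2)), 0
4. p1 and p2, 0
5. not Dia (p1 and p2), 0
6. p1, 0
7. p2, 0
8. not (p1 and p2), 0
9. not p2, 0
Accessibility: 0R0
Branch closes: p2 and not p2 both at 0.
(One branch shown.) All branches close.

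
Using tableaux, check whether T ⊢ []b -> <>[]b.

Yes, valid

Tableau for the negation ~([]b -> <>[]b):
1. ~([]b -> <>[]b), w0
2. []b, w0
3. ~<>[]b, w0
4. b, w0
5. ~[]b, w0
6. ~b, w1
7. b, w1
Accessibility: w0Rw0, w0Rw1, w1Rw1
Branch closes: b and ~b both at w1.
Every branch of the negation's tableau closes; the branch above is one of them.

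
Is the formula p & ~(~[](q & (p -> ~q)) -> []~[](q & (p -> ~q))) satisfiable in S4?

Satisfiable (open branch found)

1. p & ~(~[](q & (p -> ~q)) -> []~[](q & (p -> ~q))), u
2. p, u
3. ~(~[](q & (p -> ~q)) -> []~[](q & (p -> ~q))), u
4. ~[](q & (p -> ~q)), u
5. ~[]~[](q & (p -> ~q)), u
6. ~(q & (p -> ~q)), v
7. ~(p -> ~q), v
8. p, v
9. q, v
10. [](q & (p -> ~q)), w
11. q & (p -> ~q), w
12. q, w
13. p -> ~q, w
14. ~p, w
Accessibility: uRu, uRv, uRw, vRv, wRw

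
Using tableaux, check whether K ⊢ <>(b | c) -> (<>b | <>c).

Valid in K

Tableau for the negation ~(<>(b | c) -> (<>b | <>c)):
1. ~(<>(b | c) -> (<>b | <>c)), w0
2. <>(b | c), w0
3. ~(<>b | <>c), w0
4. ~<>b, w0
5. ~<>c, w0
6. b | c, w1
7. ~b, w1
8. ~c, w1
9. c, w1
Accessibility: w0Rw1
Branch closes: c and ~c both at w1.
Every branch of the negation's tableau closes; the branch above is one of them.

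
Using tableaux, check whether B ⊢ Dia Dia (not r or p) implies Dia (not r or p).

Tableau for the negation not (Dia Dia (not r or p) implies Dia (not r or p)):
1. not (Dia Dia (not r or p) implies Dia (not r or p)), w0
2. Dia Dia (not r or p), w0   [neg-implies-rule on 1]
3. not Dia (not r or p), w0   [neg-implies-rule on 1]
4. not (not r or p), w0   [neg-Dia-rule on 3 via w0Rw0]
5. r, w0   [neg-or-rule on 4]
6. not p, w0   [neg-or-rule on 4]
7. Dia (not r or p), w1   [Dia-rule on 2: fresh world w1, w0Rw1]
8. not (not r or p), w1   [neg-Dia-rule on 3 via w0Rw1]
9. r, w1   [neg-or-rule on 8]
10. not p, w1   [neg-or-rule on 8]
11. not r or p, w2   [Dia-rule on 7: fresh world w2, w1Rw2]
12. p, w2   [or-rule on 11 (branches; this branch)]
Accessibility: w0Rw0, w0Rw1, w1Rw0, w1Rw1, w1Rw2, w2Rw1, w2Rw2
The negation has an open branch (countermodel exists).

Not valid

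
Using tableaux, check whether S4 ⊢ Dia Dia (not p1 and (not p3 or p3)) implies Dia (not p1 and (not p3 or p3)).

Yes, valid

Tableau for the negation not (Dia Dia (not p1 and (not p3 or p3)) implies Dia (not p1 and (not p3 or p3))):
1. not (Dia Dia (not p1 and (not p3 or p3)) implies Dia (not p1 and (not p3 or p3))), w0
2. Dia Dia (not p1 and (not p3 or p3)), w0
3. not Dia (not p1 and (not p3 or p3)), w0
4. not (not p1 and (not p3 or p3)), w0
5. p1, w0
6. Dia (not p1 and (not p3 or p3)), w1
7. not (not p1 and (not p3 or p3)), w1
8. p1, w1
9. not p1 and (not p3 or p3), w2
10. not p1, w2
11. not p3 or p3, w2
12. not (not p1 and (not p3 or p3)), w2
13. p3, w2
14. not (not p3 or p3), w2
15. not p3, w2
Accessibility: w0Rw0, w0Rw1, w0Rw2, w1Rw1, w1Rw2, w2Rw2
Branch closes: p3 and not p3 both at w2.
Every branch of the negation's tableau closes; the branch above is one of them.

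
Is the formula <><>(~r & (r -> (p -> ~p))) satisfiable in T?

1. <><>(~r & (r -> (p -> ~p))), w0
2. <>(~r & (r -> (p -> ~p))), w1
3. ~r & (r -> (p -> ~p)), w2
4. ~r, w2
5. r -> (p -> ~p), w2
6. p -> ~p, w2
7. ~p, w2
Accessibility: w0Rw0, w0Rw1, w1Rw1, w1Rw2, w2Rw2

Satisfiable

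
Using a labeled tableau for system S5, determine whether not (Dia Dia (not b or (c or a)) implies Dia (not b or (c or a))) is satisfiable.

Unsatisfiable (every branch closes)

1. not (Dia Dia (not b or (c or a)) implies Dia (not b or (c or a))), u
2. Dia Dia (not b or (c or a)), u
3. not Dia (not b or (c or a)), u
4. not (not b or (c or a)), u
5. b, u
6. not (c or a), u
7. not c, u
8. not a, u
9. Dia (not b or (c or a)), v
10. not (not b or (c or a)), v
11. b, v
12. not (c or a), v
13. not c, v
14. not a, v
15. not b or (c or a), w
16. not (not b or (c or a)), w
17. b, w
18. not (c or a), w
19. not c, w
20. not a, w
21. c or a, w
22. a, w
Accessibility: uRu, uRv, uRw, vRu, vRv, vRw, wRu, wRv, wRw
Branch closes: a and not a both at w.
(One branch shown.) All branches close.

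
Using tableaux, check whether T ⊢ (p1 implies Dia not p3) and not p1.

Tableau for the negation not ((p1 implies Dia not p3) and not p1):
1. not ((p1 implies Dia not p3) and not p1), w0
2. p1, w0
Accessibility: w0Rw0
The negation has an open branch (countermodel exists).

Not valid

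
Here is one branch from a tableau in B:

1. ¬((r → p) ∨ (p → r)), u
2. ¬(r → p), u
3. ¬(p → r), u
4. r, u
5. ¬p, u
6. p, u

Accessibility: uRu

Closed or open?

Both p and ¬p appear at u.

Yes, closed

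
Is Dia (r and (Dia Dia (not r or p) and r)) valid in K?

Not valid

Tableau for the negation not Dia (r and (Dia Dia (not r or p) and r)):
1. not Dia (r and (Dia Dia (not r or p) and r)), u
The negation has an open branch (countermodel exists).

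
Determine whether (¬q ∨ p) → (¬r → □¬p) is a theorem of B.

No, not valid

Tableau for the negation ¬((¬q ∨ p) → (¬r → □¬p)):
1. ¬((¬q ∨ p) → (¬r → □¬p)), 0
2. ¬q ∨ p, 0   [¬→-rule on 1]
3. ¬(¬r → □¬p), 0   [¬→-rule on 1]
4. ¬r, 0   [¬→-rule on 3]
5. ¬□¬p, 0   [¬→-rule on 3]
6. p, 0   [∨-rule on 2 (branches; this branch)]
7. p, 1   [¬□-rule on 5: fresh world 1, 0R1]
Accessibility: 0R0, 0R1, 1R0, 1R1
The negation has an open branch (countermodel exists).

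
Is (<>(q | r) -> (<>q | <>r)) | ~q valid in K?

Tableau for the negation ~((<>(q | r) -> (<>q | <>r)) | ~q):
1. ~((<>(q | r) -> (<>q | <>r)) | ~q), 0
2. ~(<>(q | r) -> (<>q | <>r)), 0   [~|-rule on 1]
3. q, 0   [~|-rule on 1]
4. <>(q | r), 0   [~->-rule on 2]
5. ~(<>q | <>r), 0   [~->-rule on 2]
6. ~<>q, 0   [~|-rule on 5]
7. ~<>r, 0   [~|-rule on 5]
8. q | r, 1   [<>-rule on 4: fresh world 1, 0R1]
9. ~q, 1   [~<>-rule on 6 via 0R1]
10. ~r, 1   [~<>-rule on 7 via 0R1]
11. r, 1   [|-rule on 8 (branches; this branch)]
Accessibility: 0R1
Branch closes: r and ~r both at 1.
Every branch of the negation's tableau closes; the branch above is one of them.

Valid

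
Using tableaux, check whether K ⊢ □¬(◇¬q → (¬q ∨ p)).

Tableau for the negation ¬□¬(◇¬q → (¬q ∨ p)):
1. ¬□¬(◇¬q → (¬q ∨ p)), 0
2. ◇¬q → (¬q ∨ p), 1   [¬□-rule on 1: fresh world 1, 0R1]
3. ¬q ∨ p, 1   [→-rule on 2 (branches; this branch)]
4. p, 1   [∨-rule on 3 (branches; this branch)]
Accessibility: 0R1
The negation has an open branch (countermodel exists).

Invalid (countermodel exists)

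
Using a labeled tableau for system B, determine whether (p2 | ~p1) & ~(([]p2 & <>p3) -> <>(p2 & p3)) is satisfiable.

1. (p2 | ~p1) & ~(([]p2 & <>p3) -> <>(p2 & p3)), u
2. p2 | ~p1, u
3. ~(([]p2 & <>p3) -> <>(p2 & p3)), u
4. []p2 & <>p3, u
5. ~<>(p2 & p3), u
6. []p2, u
7. <>p3, u
8. ~(p2 & p3), u
9. p2, u
10. ~p1, u
11. ~p3, u
12. p3, v
13. ~(p2 & p3), v
14. p2, v
15. ~p3, v
Accessibility: uRu, uRv, vRu, vRv
Branch closes: p3 and ~p3 both at v.
(One branch shown.) All branches close.

Unsatisfiable (every branch closes)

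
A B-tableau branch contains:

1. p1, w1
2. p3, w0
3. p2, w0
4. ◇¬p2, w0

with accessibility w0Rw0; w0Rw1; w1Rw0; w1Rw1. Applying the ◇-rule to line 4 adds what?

a fresh world w2 with w0Rw2, and ¬p2 at w2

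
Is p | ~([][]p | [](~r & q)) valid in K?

Tableau for the negation ~(p | ~([][]p | [](~r & q))):
1. ~(p | ~([][]p | [](~r & q))), u
2. ~p, u
3. [][]p | [](~r & q), u
4. [](~r & q), u
The negation has an open branch (countermodel exists).

Not valid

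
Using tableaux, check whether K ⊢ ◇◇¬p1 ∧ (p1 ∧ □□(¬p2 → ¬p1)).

Tableau for the negation ¬(◇◇¬p1 ∧ (p1 ∧ □□(¬p2 → ¬p1))):
1. ¬(◇◇¬p1 ∧ (p1 ∧ □□(¬p2 → ¬p1))), w0
2. ¬(p1 ∧ □□(¬p2 → ¬p1)), w0
3. ¬□□(¬p2 → ¬p1), w0
4. ¬□(¬p2 → ¬p1), w1
5. ¬(¬p2 → ¬p1), w2
6. ¬p2, w2
7. p1, w2
Accessibility: w0Rw1, w1Rw2
The negation has an open branch (countermodel exists).

No, not valid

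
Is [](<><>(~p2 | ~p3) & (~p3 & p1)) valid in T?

Tableau for the negation ~[](<><>(~p2 | ~p3) & (~p3 & p1)):
1. ~[](<><>(~p2 | ~p3) & (~p3 & p1)), 0
2. ~(<><>(~p2 | ~p3) & (~p3 & p1)), 1
3. ~(~p3 & p1), 1
4. ~p1, 1
Accessibility: 0R0, 0R1, 1R1
The negation has an open branch (countermodel exists).

No, not valid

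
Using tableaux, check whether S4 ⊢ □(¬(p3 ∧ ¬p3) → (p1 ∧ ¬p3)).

Tableau for the negation ¬□(¬(p3 ∧ ¬p3) → (p1 ∧ ¬p3)):
1. ¬□(¬(p3 ∧ ¬p3) → (p1 ∧ ¬p3)), u
2. ¬(¬(p3 ∧ ¬p3) → (p1 ∧ ¬p3)), v
3. ¬(p3 ∧ ¬p3), v
4. ¬(p1 ∧ ¬p3), v
5. p3, v
Accessibility: uRu, uRv, vRv
The negation has an open branch (countermodel exists).

Invalid (countermodel exists)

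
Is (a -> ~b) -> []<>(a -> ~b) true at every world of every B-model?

Tableau for the negation ~((a -> ~b) -> []<>(a -> ~b)):
1. ~((a -> ~b) -> []<>(a -> ~b)), u
2. a -> ~b, u
3. ~[]<>(a -> ~b), u
4. ~b, u
5. ~<>(a -> ~b), v
6. ~(a -> ~b), u
7. a, u
8. b, u
Accessibility: uRu, uRv, vRu, vRv
Branch closes: b and ~b both at u.
Every branch of the negation's tableau closes; the branch above is one of them.

Yes, valid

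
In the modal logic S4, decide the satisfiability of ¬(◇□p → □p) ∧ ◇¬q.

1. ¬(◇□p → □p) ∧ ◇¬q, u
2. ¬(◇□p → □p), u   [∧-rule on 1]
3. ◇¬q, u   [∧-rule on 1]
4. ◇□p, u   [¬→-rule on 2]
5. ¬□p, u   [¬→-rule on 2]
6. ¬q, v   [◇-rule on 3: fresh world v, uRv]
7. □p, w   [◇-rule on 4: fresh world w, uRw]
8. p, w   [□-rule on 7 via wRw]
9. ¬p, x   [¬□-rule on 5: fresh world x, uRx]
Accessibility: uRu, uRv, uRw, uRx, vRv, wRw, xRx

Satisfiable (open branch found)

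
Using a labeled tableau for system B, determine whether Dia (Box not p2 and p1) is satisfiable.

1. Dia (Box not p2 and p1), 0
2. Box not p2 and p1, 1
3. Box not p2, 1
4. p1, 1
5. not p2, 0
6. not p2, 1
Accessibility: 0R0, 0R1, 1R0, 1R1

Satisfiable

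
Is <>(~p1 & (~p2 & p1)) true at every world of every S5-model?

Tableau for the negation ~<>(~p1 & (~p2 & p1)):
1. ~<>(~p1 & (~p2 & p1)), w0
2. ~(~p1 & (~p2 & p1)), w0
3. ~(~p2 & p1), w0
4. ~p1, w0
Accessibility: w0Rw0
The negation has an open branch (countermodel exists).

No, not valid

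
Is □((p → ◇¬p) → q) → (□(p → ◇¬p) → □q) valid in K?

Tableau for the negation ¬(□((p → ◇¬p) → q) → (□(p → ◇¬p) → □q)):
1. ¬(□((p → ◇¬p) → q) → (□(p → ◇¬p) → □q)), u
2. □((p → ◇¬p) → q), u
3. ¬(□(p → ◇¬p) → □q), u
4. □(p → ◇¬p), u
5. ¬□q, u
6. ¬q, v
7. (p → ◇¬p) → q, v
8. p → ◇¬p, v
9. ¬(p → ◇¬p), v
10. p, v
11. ¬◇¬p, v
12. ◇¬p, v
13. ¬p, w
14. p, w
Accessibility: uRv, vRw
Branch closes: p and ¬p both at w.
All branches of the negation close; one closing branch shown above.

Valid in K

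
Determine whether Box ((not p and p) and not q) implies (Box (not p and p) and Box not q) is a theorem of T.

Valid in T

Tableau for the negation not (Box ((not p and p) and not q) implies (Box (not p and p) and Box not q)):
1. not (Box ((not p and p) and not q) implies (Box (not p and p) and Box not q)), w0
2. Box ((not p and p) and not q), w0
3. not (Box (not p and p) and Box not q), w0
4. (not p and p) and not q, w0
5. not p and p, w0
6. not q, w0
7. not p, w0
8. p, w0
Accessibility: w0Rw0
Branch closes: p and not p both at w0.
All branches of the negation close; one closing branch shown above.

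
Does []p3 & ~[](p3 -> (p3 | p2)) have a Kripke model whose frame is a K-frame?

Unsatisfiable

1. []p3 & ~[](p3 -> (p3 | p2)), w0
2. []p3, w0
3. ~[](p3 -> (p3 | p2)), w0
4. ~(p3 -> (p3 | p2)), w1
5. p3, w1
6. ~(p3 | p2), w1
7. ~p3, w1
8. ~p2, w1
Accessibility: w0Rw1
Branch closes: p3 and ~p3 both at w1.
Every branch closes; the branch above is one of them.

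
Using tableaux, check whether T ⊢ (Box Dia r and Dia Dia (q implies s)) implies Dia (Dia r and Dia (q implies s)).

Tableau for the negation not ((Box Dia r and Dia Dia (q implies s)) implies Dia (Dia r and Dia (q implies s))):
1. not ((Box Dia r and Dia Dia (q implies s)) implies Dia (Dia r and Dia (q implies s))), 0
2. Box Dia r and Dia Dia (q implies s), 0
3. not Dia (Dia r and Dia (q implies s)), 0
4. Box Dia r, 0
5. Dia Dia (q implies s), 0
6. not (Dia r and Dia (q implies s)), 0
7. Dia r, 0
8. not Dia (q implies s), 0
9. not (q implies s), 0
10. q, 0
11. not s, 0
12. Dia (q implies s), 1
13. not (Dia r and Dia (q implies s)), 1
14. Dia r, 1
15. not (q implies s), 1
16. q, 1
17. not s, 1
18. not Dia r, 1
19. not r, 1
20. r, 2
21. not (Dia r and Dia (q implies s)), 2
22. Dia r, 2
23. not (q implies s), 2
24. q, 2
25. not s, 2
26. not Dia (q implies s), 2
27. q implies s, 3
28. not r, 3
29. s, 3
30. r, 4
31. not r, 4
Accessibility: 0R0, 0R1, 0R2, 1R1, 1R3, 1R4, 2R2, 3R3, 4R4
Branch closes: r and not r both at 4.
Every branch of the negation's tableau closes; the branch above is one of them.

Valid in T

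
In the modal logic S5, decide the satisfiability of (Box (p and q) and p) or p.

Yes, satisfiable

1. (Box (p and q) and p) or p, w0
2. p, w0
Accessibility: w0Rw0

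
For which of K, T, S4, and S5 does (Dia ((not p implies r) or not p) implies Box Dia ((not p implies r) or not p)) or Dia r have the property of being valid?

K-tableau for the negation not ((Dia ((not p implies r) or not p) implies Box Dia ((not p implies r) or not p)) or Dia r):
1. not ((Dia ((not p implies r) or not p) implies Box Dia ((not p implies r) or not p)) or Dia r), 0
2. not (Dia ((not p implies r) or not p) implies Box Dia ((not p implies r) or not p)), 0
3. not Dia r, 0
4. Dia ((not p implies r) or not p), 0
5. not Box Dia ((not p implies r) or not p), 0
6. (not p implies r) or not p, 1
7. not r, 1
8. not p, 1
9. not Dia ((not p implies r) or not p), 2
10. not r, 2
Accessibility: 0R1, 0R2
Complete open branch: countermodel on a K-frame, so not valid in K.
T-tableau for the negation not ((Dia ((not p implies r) or not p) implies Box Dia ((not p implies r) or not p)) or Dia r):
1. not ((Dia ((not p implies r) or not p) implies Box Dia ((not p implies r) or not p)) or Dia r), 0
2. not (Dia ((not p implies r) or not p) implies Box Dia ((not p implies r) or not p)), 0
3. not Dia r, 0
4. Dia ((not p implies r) or not p), 0
5. not Box Dia ((not p implies r) or not p), 0
6. not r, 0
7. (not p implies r) or not p, 1
8. not r, 1
9. not p implies r, 1
10. p, 1
11. not Dia ((not p implies r) or not p), 2
12. not r, 2
13. not ((not p implies r) or not p), 2
14. not (not p implies r), 2
15. p, 2
16. not p, 2
Accessibility: 0R0, 0R1, 0R2, 1R1, 2R2
Branch closes: p and not p both at 2.
Every branch closes (one shown): valid in T, hence also in S4, S5 (every theorem of T is a theorem of S4 and S5).

T, S4, S5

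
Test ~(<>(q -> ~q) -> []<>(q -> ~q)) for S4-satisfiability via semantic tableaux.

1. ~(<>(q -> ~q) -> []<>(q -> ~q)), 0
2. <>(q -> ~q), 0
3. ~[]<>(q -> ~q), 0
4. q -> ~q, 1
5. ~q, 1
6. ~<>(q -> ~q), 2
7. ~(q -> ~q), 2
8. q, 2
Accessibility: 0R0, 0R1, 0R2, 1R1, 2R2

Satisfiable (open branch found)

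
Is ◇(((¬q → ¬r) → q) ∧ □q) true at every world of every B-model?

Invalid (countermodel exists)

Tableau for the negation ¬◇(((¬q → ¬r) → q) ∧ □q):
1. ¬◇(((¬q → ¬r) → q) ∧ □q), u
2. ¬(((¬q → ¬r) → q) ∧ □q), u
3. ¬□q, u
4. ¬q, v
5. ¬(((¬q → ¬r) → q) ∧ □q), v
6. ¬□q, v
7. ¬q, w
Accessibility: uRu, uRv, vRu, vRv, vRw, wRv, wRw
The negation has an open branch (countermodel exists).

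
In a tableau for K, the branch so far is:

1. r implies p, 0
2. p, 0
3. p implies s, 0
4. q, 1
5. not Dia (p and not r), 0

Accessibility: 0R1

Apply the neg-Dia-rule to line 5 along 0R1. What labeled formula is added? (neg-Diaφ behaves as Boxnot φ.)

neg-Diaφ behaves as Boxnot φ: propagate the negated body to each accessible world.

not (p and not r), 1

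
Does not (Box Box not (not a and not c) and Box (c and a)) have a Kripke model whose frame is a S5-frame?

1. not (Box Box not (not a and not c) and Box (c and a)), 0
2. not Box (c and a), 0   [neg-and-rule on 1 (branches; this branch)]
3. not (c and a), 1   [neg-Box-rule on 2: fresh world 1, 0R1]
4. not a, 1   [neg-and-rule on 3 (branches; this branch)]
Accessibility: 0R0, 0R1, 1R0, 1R1

Satisfiable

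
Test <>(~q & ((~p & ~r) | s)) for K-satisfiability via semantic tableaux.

1. <>(~q & ((~p & ~r) | s)), w0
2. ~q & ((~p & ~r) | s), w1   [<>-rule on 1: fresh world w1, w0Rw1]
3. ~q, w1   [&-rule on 2]
4. (~p & ~r) | s, w1   [&-rule on 2]
5. s, w1   [|-rule on 4 (branches; this branch)]
Accessibility: w0Rw1

Yes, satisfiable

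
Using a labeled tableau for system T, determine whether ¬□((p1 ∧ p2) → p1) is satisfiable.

Unsatisfiable

1. ¬□((p1 ∧ p2) → p1), w0
2. ¬((p1 ∧ p2) → p1), w1
3. p1 ∧ p2, w1
4. ¬p1, w1
5. p1, w1
6. p2, w1
Accessibility: w0Rw0, w0Rw1, w1Rw1
Branch closes: p1 and ¬p1 both at w1.
All branches of the tableau close; one closing branch shown above.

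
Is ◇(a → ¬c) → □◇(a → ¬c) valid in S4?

Tableau for the negation ¬(◇(a → ¬c) → □◇(a → ¬c)):
1. ¬(◇(a → ¬c) → □◇(a → ¬c)), 0
2. ◇(a → ¬c), 0   [¬→-rule on 1]
3. ¬□◇(a → ¬c), 0   [¬→-rule on 1]
4. a → ¬c, 1   [◇-rule on 2: fresh world 1, 0R1]
5. ¬c, 1   [→-rule on 4 (branches; this branch)]
6. ¬◇(a → ¬c), 2   [¬□-rule on 3: fresh world 2, 0R2]
7. ¬(a → ¬c), 2   [¬◇-rule on 6 via 2R2]
8. a, 2   [¬→-rule on 7]
9. c, 2   [¬→-rule on 7]
Accessibility: 0R0, 0R1, 0R2, 1R1, 2R2
The negation has an open branch (countermodel exists).

No, not valid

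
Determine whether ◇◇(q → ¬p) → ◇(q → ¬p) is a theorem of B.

Not valid

Tableau for the negation ¬(◇◇(q → ¬p) → ◇(q → ¬p)):
1. ¬(◇◇(q → ¬p) → ◇(q → ¬p)), w0
2. ◇◇(q → ¬p), w0   [¬→-rule on 1]
3. ¬◇(q → ¬p), w0   [¬→-rule on 1]
4. ¬(q → ¬p), w0   [¬◇-rule on 3 via w0Rw0]
5. q, w0   [¬→-rule on 4]
6. p, w0   [¬→-rule on 4]
7. ◇(q → ¬p), w1   [◇-rule on 2: fresh world w1, w0Rw1]
8. ¬(q → ¬p), w1   [¬◇-rule on 3 via w0Rw1]
9. q, w1   [¬→-rule on 8]
10. p, w1   [¬→-rule on 8]
11. q → ¬p, w2   [◇-rule on 7: fresh world w2, w1Rw2]
12. ¬p, w2   [→-rule on 11 (branches; this branch)]
Accessibility: w0Rw0, w0Rw1, w1Rw0, w1Rw1, w1Rw2, w2Rw1, w2Rw2
The negation has an open branch (countermodel exists).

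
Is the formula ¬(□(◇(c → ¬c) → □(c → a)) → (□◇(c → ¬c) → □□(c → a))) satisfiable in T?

1. ¬(□(◇(c → ¬c) → □(c → a)) → (□◇(c → ¬c) → □□(c → a))), w0
2. □(◇(c → ¬c) → □(c → a)), w0   [¬→-rule on 1]
3. ¬(□◇(c → ¬c) → □□(c → a)), w0   [¬→-rule on 1]
4. □◇(c → ¬c), w0   [¬→-rule on 3]
5. ¬□□(c → a), w0   [¬→-rule on 3]
6. ◇(c → ¬c) → □(c → a), w0   [□-rule on 2 via w0Rw0]
7. ◇(c → ¬c), w0   [□-rule on 4 via w0Rw0]
8. □(c → a), w0   [→-rule on 6 (branches; this branch)]
9. c → a, w0   [□-rule on 8 via w0Rw0]
10. a, w0   [→-rule on 9 (branches; this branch)]
11. ¬□(c → a), w1   [¬□-rule on 5: fresh world w1, w0Rw1]
12. ◇(c → ¬c) → □(c → a), w1   [□-rule on 2 via w0Rw1]
13. ◇(c → ¬c), w1   [□-rule on 4 via w0Rw1]
14. c → a, w1   [□-rule on 8 via w0Rw1]
15. ¬◇(c → ¬c), w1   [→-rule on 12 (branches; this branch)]
16. ¬(c → ¬c), w1   [¬◇-rule on 15 via w1Rw1]
17. c, w1   [¬→-rule on 16]
18. a, w1   [→-rule on 14 (branches; this branch)]
19. c → ¬c, w2   [◇-rule on 7: fresh world w2, w0Rw2]
20. ◇(c → ¬c) → □(c → a), w2   [□-rule on 2 via w0Rw2]
21. ◇(c → ¬c), w2   [□-rule on 4 via w0Rw2]
22. c → a, w2   [□-rule on 8 via w0Rw2]
23. ¬c, w2   [→-rule on 19 (branches; this branch)]
24. □(c → a), w2   [→-rule on 20 (branches; this branch)]
25. a, w2   [→-rule on 22 (branches; this branch)]
26. ¬(c → a), w3   [¬□-rule on 11: fresh world w3, w1Rw3]
27. c, w3   [¬→-rule on 26]
28. ¬a, w3   [¬→-rule on 26]
29. ¬(c → ¬c), w3   [¬◇-rule on 15 via w1Rw3]
30. c → ¬c, w4   [◇-rule on 13: fresh world w4, w1Rw4]
31. ¬(c → ¬c), w4   [¬◇-rule on 15 via w1Rw4]
32. c, w4   [¬→-rule on 31]
33. ¬c, w4   [→-rule on 30 (branches; this branch)]
Accessibility: w0Rw0, w0Rw1, w0Rw2, w1Rw1, w1Rw3, w1Rw4, w2Rw2, w3Rw3, w4Rw4
Branch closes: c and ¬c both at w4.
Every branch closes; the branch above is one of them.

Unsatisfiable (every branch closes)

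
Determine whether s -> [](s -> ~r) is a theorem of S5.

Invalid (countermodel exists)

Tableau for the negation ~(s -> [](s -> ~r)):
1. ~(s -> [](s -> ~r)), u
2. s, u
3. ~[](s -> ~r), u
4. ~(s -> ~r), v
5. s, v
6. r, v
Accessibility: uRu, uRv, vRu, vRv
The negation has an open branch (countermodel exists).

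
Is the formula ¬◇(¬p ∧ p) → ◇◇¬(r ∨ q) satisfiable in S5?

1. ¬◇(¬p ∧ p) → ◇◇¬(r ∨ q), 0
2. ◇◇¬(r ∨ q), 0
3. ◇¬(r ∨ q), 1
4. ¬(r ∨ q), 2
5. ¬r, 2
6. ¬q, 2
Accessibility: 0R0, 0R1, 0R2, 1R0, 1R1, 1R2, 2R0, 2R1, 2R2

Yes, satisfiable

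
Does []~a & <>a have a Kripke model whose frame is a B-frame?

Unsatisfiable

1. []~a & <>a, u
2. []~a, u   [&-rule on 1]
3. <>a, u   [&-rule on 1]
4. ~a, u   [[]-rule on 2 via uRu]
5. a, v   [<>-rule on 3: fresh world v, uRv]
6. ~a, v   [[]-rule on 2 via uRv]
Accessibility: uRu, uRv, vRu, vRv
Branch closes: a and ~a both at v.
All branches of the tableau close; one closing branch shown above.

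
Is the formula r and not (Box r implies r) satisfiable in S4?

1. r and not (Box r implies r), u
2. r, u
3. not (Box r implies r), u
4. Box r, u
5. not r, u
Accessibility: uRu
Branch closes: r and not r both at u.
(One branch shown.) All branches close.

Unsatisfiable (every branch closes)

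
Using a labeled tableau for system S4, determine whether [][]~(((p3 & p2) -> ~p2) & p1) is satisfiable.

Satisfiable (open branch found)

1. [][]~(((p3 & p2) -> ~p2) & p1), 0
2. []~(((p3 & p2) -> ~p2) & p1), 0
3. ~(((p3 & p2) -> ~p2) & p1), 0
4. ~p1, 0
Accessibility: 0R0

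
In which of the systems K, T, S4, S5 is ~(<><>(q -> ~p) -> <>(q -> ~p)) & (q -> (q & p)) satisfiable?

K, T

T-tableau for the formula:
1. ~(<><>(q -> ~p) -> <>(q -> ~p)) & (q -> (q & p)), 0
2. ~(<><>(q -> ~p) -> <>(q -> ~p)), 0
3. q -> (q & p), 0
4. <><>(q -> ~p), 0
5. ~<>(q -> ~p), 0
6. ~(q -> ~p), 0
7. q, 0
8. p, 0
9. q & p, 0
10. <>(q -> ~p), 1
11. ~(q -> ~p), 1
12. q, 1
13. p, 1
14. q -> ~p, 2
15. ~p, 2
Accessibility: 0R0, 0R1, 1R1, 1R2, 2R2
Complete open branch: satisfiable in T, hence also in K (this T-model is also a K-model).
S4-tableau for the formula:
1. ~(<><>(q -> ~p) -> <>(q -> ~p)) & (q -> (q & p)), 0
2. ~(<><>(q -> ~p) -> <>(q -> ~p)), 0
3. q -> (q & p), 0
4. <><>(q -> ~p), 0
5. ~<>(q -> ~p), 0
6. ~(q -> ~p), 0
7. q, 0
8. p, 0
9. q & p, 0
10. <>(q -> ~p), 1
11. ~(q -> ~p), 1
12. q, 1
13. p, 1
14. q -> ~p, 2
15. ~(q -> ~p), 2
16. q, 2
17. p, 2
18. ~p, 2
Accessibility: 0R0, 0R1, 0R2, 1R1, 1R2, 2R2
Branch closes: p and ~p both at 2.
Every branch closes (one shown): unsatisfiable in S4, hence also in S5 (every S5-frame is an S4-frame).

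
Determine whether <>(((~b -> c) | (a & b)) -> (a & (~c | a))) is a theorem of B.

Tableau for the negation ~<>(((~b -> c) | (a & b)) -> (a & (~c | a))):
1. ~<>(((~b -> c) | (a & b)) -> (a & (~c | a))), 0
2. ~(((~b -> c) | (a & b)) -> (a & (~c | a))), 0
3. (~b -> c) | (a & b), 0
4. ~(a & (~c | a)), 0
5. ~b -> c, 0
6. ~(~c | a), 0
7. c, 0
8. ~a, 0
Accessibility: 0R0
The negation has an open branch (countermodel exists).

No, not valid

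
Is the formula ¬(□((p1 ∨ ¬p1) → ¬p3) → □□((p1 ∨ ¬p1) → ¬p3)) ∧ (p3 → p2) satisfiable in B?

Satisfiable (open branch found)

1. ¬(□((p1 ∨ ¬p1) → ¬p3) → □□((p1 ∨ ¬p1) → ¬p3)) ∧ (p3 → p2), u
2. ¬(□((p1 ∨ ¬p1) → ¬p3) → □□((p1 ∨ ¬p1) → ¬p3)), u   [∧-rule on 1]
3. p3 → p2, u   [∧-rule on 1]
4. □((p1 ∨ ¬p1) → ¬p3), u   [¬→-rule on 2]
5. ¬□□((p1 ∨ ¬p1) → ¬p3), u   [¬→-rule on 2]
6. (p1 ∨ ¬p1) → ¬p3, u   [□-rule on 4 via uRu]
7. p2, u   [→-rule on 3 (branches; this branch)]
8. ¬p3, u   [→-rule on 6 (branches; this branch)]
9. ¬□((p1 ∨ ¬p1) → ¬p3), v   [¬□-rule on 5: fresh world v, uRv]
10. (p1 ∨ ¬p1) → ¬p3, v   [□-rule on 4 via uRv]
11. ¬p3, v   [→-rule on 10 (branches; this branch)]
12. ¬((p1 ∨ ¬p1) → ¬p3), w   [¬□-rule on 9: fresh world w, vRw]
13. p1 ∨ ¬p1, w   [¬→-rule on 12]
14. p3, w   [¬→-rule on 12]
15. ¬p1, w   [∨-rule on 13 (branches; this branch)]
Accessibility: uRu, uRv, vRu, vRv, vRw, wRv, wRw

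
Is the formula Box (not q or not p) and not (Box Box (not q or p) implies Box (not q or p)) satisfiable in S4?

No, unsatisfiable

1. Box (not q or not p) and not (Box Box (not q or p) implies Box (not q or p)), u
2. Box (not q or not p), u   [and-rule on 1]
3. not (Box Box (not q or p) implies Box (not q or p)), u   [and-rule on 1]
4. Box Box (not q or p), u   [neg-implies-rule on 3]
5. not Box (not q or p), u   [neg-implies-rule on 3]
6. not q or not p, u   [Box-rule on 2 via uRu]
7. Box (not q or p), u   [Box-rule on 4 via uRu]
8. not q or p, u   [Box-rule on 7 via uRu]
9. not p, u   [or-rule on 6 (branches; this branch)]
10. not q, u   [or-rule on 8 (branches; this branch)]
11. not (not q or p), v   [neg-Box-rule on 5: fresh world v, uRv]
12. q, v   [neg-or-rule on 11]
13. not p, v   [neg-or-rule on 11]
14. not q or not p, v   [Box-rule on 2 via uRv]
15. Box (not q or p), v   [Box-rule on 4 via uRv]
16. not q or p, v   [Box-rule on 7 via uRv]
17. p, v   [or-rule on 16 (branches; this branch)]
Accessibility: uRu, uRv, vRv
Branch closes: p and not p both at v.
(One branch shown.) All branches close.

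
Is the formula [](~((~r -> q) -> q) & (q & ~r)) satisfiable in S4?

Unsatisfiable (every branch closes)

1. [](~((~r -> q) -> q) & (q & ~r)), w0
2. ~((~r -> q) -> q) & (q & ~r), w0   [[]-rule on 1 via w0Rw0]
3. ~((~r -> q) -> q), w0   [&-rule on 2]
4. q & ~r, w0   [&-rule on 2]
5. ~r -> q, w0   [~->-rule on 3]
6. ~q, w0   [~->-rule on 3]
7. q, w0   [&-rule on 4]
8. ~r, w0   [&-rule on 4]
Accessibility: w0Rw0
Branch closes: q and ~q both at w0.
(One branch shown.) All branches close.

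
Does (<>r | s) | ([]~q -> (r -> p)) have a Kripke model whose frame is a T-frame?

1. (<>r | s) | ([]~q -> (r -> p)), w0
2. []~q -> (r -> p), w0
3. r -> p, w0
4. p, w0
Accessibility: w0Rw0

Satisfiable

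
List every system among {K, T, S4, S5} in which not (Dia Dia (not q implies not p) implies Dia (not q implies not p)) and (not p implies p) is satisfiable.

S4-tableau for the formula:
1. not (Dia Dia (not q implies not p) implies Dia (not q implies not p)) and (not p implies p), u
2. not (Dia Dia (not q implies not p) implies Dia (not q implies not p)), u
3. not p implies p, u
4. Dia Dia (not q implies not p), u
5. not Dia (not q implies not p), u
6. not (not q implies not p), u
7. not q, u
8. p, u
9. Dia (not q implies not p), v
10. not (not q implies not p), v
11. not q, v
12. p, v
13. not q implies not p, w
14. not (not q implies not p), w
15. not q, w
16. p, w
17. not p, w
Accessibility: uRu, uRv, uRw, vRv, vRw, wRw
Branch closes: p and not p both at w.
Every branch closes (one shown): unsatisfiable in S4, hence also in S5 (every S5-frame is an S4-frame).
T-tableau for the formula:
1. not (Dia Dia (not q implies not p) implies Dia (not q implies not p)) and (not p implies p), u
2. not (Dia Dia (not q implies not p) implies Dia (not q implies not p)), u
3. not p implies p, u
4. Dia Dia (not q implies not p), u
5. not Dia (not q implies not p), u
6. not (not q implies not p), u
7. not q, u
8. p, u
9. Dia (not q implies not p), v
10. not (not q implies not p), v
11. not q, v
12. p, v
13. not q implies not p, w
14. not p, w
Accessibility: uRu, uRv, vRv, vRw, wRw
Complete open branch: satisfiable in T, hence also in K (this T-model is also a K-model).

K, T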